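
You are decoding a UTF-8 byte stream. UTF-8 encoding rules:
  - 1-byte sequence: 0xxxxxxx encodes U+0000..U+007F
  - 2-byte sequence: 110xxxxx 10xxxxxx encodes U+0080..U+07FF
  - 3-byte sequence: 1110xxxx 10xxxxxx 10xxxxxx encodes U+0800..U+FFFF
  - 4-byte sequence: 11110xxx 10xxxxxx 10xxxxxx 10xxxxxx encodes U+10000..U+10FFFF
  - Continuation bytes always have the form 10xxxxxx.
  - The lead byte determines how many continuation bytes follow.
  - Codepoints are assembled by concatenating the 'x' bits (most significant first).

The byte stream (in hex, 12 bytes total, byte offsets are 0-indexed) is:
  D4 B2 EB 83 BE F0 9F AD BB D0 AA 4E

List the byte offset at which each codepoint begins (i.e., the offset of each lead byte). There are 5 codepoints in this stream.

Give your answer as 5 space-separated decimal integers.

Byte[0]=D4: 2-byte lead, need 1 cont bytes. acc=0x14
Byte[1]=B2: continuation. acc=(acc<<6)|0x32=0x532
Completed: cp=U+0532 (starts at byte 0)
Byte[2]=EB: 3-byte lead, need 2 cont bytes. acc=0xB
Byte[3]=83: continuation. acc=(acc<<6)|0x03=0x2C3
Byte[4]=BE: continuation. acc=(acc<<6)|0x3E=0xB0FE
Completed: cp=U+B0FE (starts at byte 2)
Byte[5]=F0: 4-byte lead, need 3 cont bytes. acc=0x0
Byte[6]=9F: continuation. acc=(acc<<6)|0x1F=0x1F
Byte[7]=AD: continuation. acc=(acc<<6)|0x2D=0x7ED
Byte[8]=BB: continuation. acc=(acc<<6)|0x3B=0x1FB7B
Completed: cp=U+1FB7B (starts at byte 5)
Byte[9]=D0: 2-byte lead, need 1 cont bytes. acc=0x10
Byte[10]=AA: continuation. acc=(acc<<6)|0x2A=0x42A
Completed: cp=U+042A (starts at byte 9)
Byte[11]=4E: 1-byte ASCII. cp=U+004E

Answer: 0 2 5 9 11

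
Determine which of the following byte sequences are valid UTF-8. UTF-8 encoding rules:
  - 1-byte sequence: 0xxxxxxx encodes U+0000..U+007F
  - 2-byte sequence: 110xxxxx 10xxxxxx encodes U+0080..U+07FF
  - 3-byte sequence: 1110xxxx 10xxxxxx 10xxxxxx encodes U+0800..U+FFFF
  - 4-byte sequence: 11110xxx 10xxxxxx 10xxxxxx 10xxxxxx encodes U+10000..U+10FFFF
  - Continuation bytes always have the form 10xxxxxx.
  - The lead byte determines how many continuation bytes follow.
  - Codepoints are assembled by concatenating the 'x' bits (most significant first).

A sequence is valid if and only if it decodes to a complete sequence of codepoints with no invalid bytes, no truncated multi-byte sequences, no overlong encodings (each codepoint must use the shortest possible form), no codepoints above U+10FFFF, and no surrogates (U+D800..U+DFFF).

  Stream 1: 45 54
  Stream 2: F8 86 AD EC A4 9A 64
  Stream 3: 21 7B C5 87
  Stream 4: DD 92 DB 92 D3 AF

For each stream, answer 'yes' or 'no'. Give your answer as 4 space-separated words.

Answer: yes no yes yes

Derivation:
Stream 1: decodes cleanly. VALID
Stream 2: error at byte offset 0. INVALID
Stream 3: decodes cleanly. VALID
Stream 4: decodes cleanly. VALID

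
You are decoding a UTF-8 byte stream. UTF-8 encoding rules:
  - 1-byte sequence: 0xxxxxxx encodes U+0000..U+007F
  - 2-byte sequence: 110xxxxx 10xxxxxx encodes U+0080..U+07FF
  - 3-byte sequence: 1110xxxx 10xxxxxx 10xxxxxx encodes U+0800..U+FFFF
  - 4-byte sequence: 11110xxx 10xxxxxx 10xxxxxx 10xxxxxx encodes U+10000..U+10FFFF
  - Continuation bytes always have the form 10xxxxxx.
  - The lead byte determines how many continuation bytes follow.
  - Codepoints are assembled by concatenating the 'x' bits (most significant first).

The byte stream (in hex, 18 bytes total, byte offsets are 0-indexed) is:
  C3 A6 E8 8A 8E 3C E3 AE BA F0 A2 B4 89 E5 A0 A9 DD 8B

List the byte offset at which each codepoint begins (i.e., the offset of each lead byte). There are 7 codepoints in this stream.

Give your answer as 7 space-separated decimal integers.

Byte[0]=C3: 2-byte lead, need 1 cont bytes. acc=0x3
Byte[1]=A6: continuation. acc=(acc<<6)|0x26=0xE6
Completed: cp=U+00E6 (starts at byte 0)
Byte[2]=E8: 3-byte lead, need 2 cont bytes. acc=0x8
Byte[3]=8A: continuation. acc=(acc<<6)|0x0A=0x20A
Byte[4]=8E: continuation. acc=(acc<<6)|0x0E=0x828E
Completed: cp=U+828E (starts at byte 2)
Byte[5]=3C: 1-byte ASCII. cp=U+003C
Byte[6]=E3: 3-byte lead, need 2 cont bytes. acc=0x3
Byte[7]=AE: continuation. acc=(acc<<6)|0x2E=0xEE
Byte[8]=BA: continuation. acc=(acc<<6)|0x3A=0x3BBA
Completed: cp=U+3BBA (starts at byte 6)
Byte[9]=F0: 4-byte lead, need 3 cont bytes. acc=0x0
Byte[10]=A2: continuation. acc=(acc<<6)|0x22=0x22
Byte[11]=B4: continuation. acc=(acc<<6)|0x34=0x8B4
Byte[12]=89: continuation. acc=(acc<<6)|0x09=0x22D09
Completed: cp=U+22D09 (starts at byte 9)
Byte[13]=E5: 3-byte lead, need 2 cont bytes. acc=0x5
Byte[14]=A0: continuation. acc=(acc<<6)|0x20=0x160
Byte[15]=A9: continuation. acc=(acc<<6)|0x29=0x5829
Completed: cp=U+5829 (starts at byte 13)
Byte[16]=DD: 2-byte lead, need 1 cont bytes. acc=0x1D
Byte[17]=8B: continuation. acc=(acc<<6)|0x0B=0x74B
Completed: cp=U+074B (starts at byte 16)

Answer: 0 2 5 6 9 13 16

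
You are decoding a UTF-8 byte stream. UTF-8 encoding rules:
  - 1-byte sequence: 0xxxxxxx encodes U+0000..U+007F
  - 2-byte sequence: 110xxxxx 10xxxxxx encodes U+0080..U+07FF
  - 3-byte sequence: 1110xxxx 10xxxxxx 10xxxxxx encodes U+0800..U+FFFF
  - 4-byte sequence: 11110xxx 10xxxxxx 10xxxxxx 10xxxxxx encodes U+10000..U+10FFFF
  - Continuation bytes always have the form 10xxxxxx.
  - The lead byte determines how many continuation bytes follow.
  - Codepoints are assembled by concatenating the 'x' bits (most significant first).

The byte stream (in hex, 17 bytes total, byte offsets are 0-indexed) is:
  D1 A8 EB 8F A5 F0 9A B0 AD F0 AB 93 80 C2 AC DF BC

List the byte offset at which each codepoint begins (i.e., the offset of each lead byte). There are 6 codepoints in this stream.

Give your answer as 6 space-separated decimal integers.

Byte[0]=D1: 2-byte lead, need 1 cont bytes. acc=0x11
Byte[1]=A8: continuation. acc=(acc<<6)|0x28=0x468
Completed: cp=U+0468 (starts at byte 0)
Byte[2]=EB: 3-byte lead, need 2 cont bytes. acc=0xB
Byte[3]=8F: continuation. acc=(acc<<6)|0x0F=0x2CF
Byte[4]=A5: continuation. acc=(acc<<6)|0x25=0xB3E5
Completed: cp=U+B3E5 (starts at byte 2)
Byte[5]=F0: 4-byte lead, need 3 cont bytes. acc=0x0
Byte[6]=9A: continuation. acc=(acc<<6)|0x1A=0x1A
Byte[7]=B0: continuation. acc=(acc<<6)|0x30=0x6B0
Byte[8]=AD: continuation. acc=(acc<<6)|0x2D=0x1AC2D
Completed: cp=U+1AC2D (starts at byte 5)
Byte[9]=F0: 4-byte lead, need 3 cont bytes. acc=0x0
Byte[10]=AB: continuation. acc=(acc<<6)|0x2B=0x2B
Byte[11]=93: continuation. acc=(acc<<6)|0x13=0xAD3
Byte[12]=80: continuation. acc=(acc<<6)|0x00=0x2B4C0
Completed: cp=U+2B4C0 (starts at byte 9)
Byte[13]=C2: 2-byte lead, need 1 cont bytes. acc=0x2
Byte[14]=AC: continuation. acc=(acc<<6)|0x2C=0xAC
Completed: cp=U+00AC (starts at byte 13)
Byte[15]=DF: 2-byte lead, need 1 cont bytes. acc=0x1F
Byte[16]=BC: continuation. acc=(acc<<6)|0x3C=0x7FC
Completed: cp=U+07FC (starts at byte 15)

Answer: 0 2 5 9 13 15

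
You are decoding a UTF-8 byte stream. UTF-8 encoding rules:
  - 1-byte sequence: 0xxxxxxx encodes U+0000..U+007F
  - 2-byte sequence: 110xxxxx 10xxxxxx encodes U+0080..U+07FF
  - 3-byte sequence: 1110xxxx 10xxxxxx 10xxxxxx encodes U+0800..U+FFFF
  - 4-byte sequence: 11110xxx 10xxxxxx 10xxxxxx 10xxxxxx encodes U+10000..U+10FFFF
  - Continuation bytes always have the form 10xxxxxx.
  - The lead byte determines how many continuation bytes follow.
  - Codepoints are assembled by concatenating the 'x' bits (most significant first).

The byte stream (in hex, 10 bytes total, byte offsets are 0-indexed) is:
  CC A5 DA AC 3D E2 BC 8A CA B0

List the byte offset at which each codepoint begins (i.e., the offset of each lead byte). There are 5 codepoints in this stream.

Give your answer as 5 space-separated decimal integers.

Answer: 0 2 4 5 8

Derivation:
Byte[0]=CC: 2-byte lead, need 1 cont bytes. acc=0xC
Byte[1]=A5: continuation. acc=(acc<<6)|0x25=0x325
Completed: cp=U+0325 (starts at byte 0)
Byte[2]=DA: 2-byte lead, need 1 cont bytes. acc=0x1A
Byte[3]=AC: continuation. acc=(acc<<6)|0x2C=0x6AC
Completed: cp=U+06AC (starts at byte 2)
Byte[4]=3D: 1-byte ASCII. cp=U+003D
Byte[5]=E2: 3-byte lead, need 2 cont bytes. acc=0x2
Byte[6]=BC: continuation. acc=(acc<<6)|0x3C=0xBC
Byte[7]=8A: continuation. acc=(acc<<6)|0x0A=0x2F0A
Completed: cp=U+2F0A (starts at byte 5)
Byte[8]=CA: 2-byte lead, need 1 cont bytes. acc=0xA
Byte[9]=B0: continuation. acc=(acc<<6)|0x30=0x2B0
Completed: cp=U+02B0 (starts at byte 8)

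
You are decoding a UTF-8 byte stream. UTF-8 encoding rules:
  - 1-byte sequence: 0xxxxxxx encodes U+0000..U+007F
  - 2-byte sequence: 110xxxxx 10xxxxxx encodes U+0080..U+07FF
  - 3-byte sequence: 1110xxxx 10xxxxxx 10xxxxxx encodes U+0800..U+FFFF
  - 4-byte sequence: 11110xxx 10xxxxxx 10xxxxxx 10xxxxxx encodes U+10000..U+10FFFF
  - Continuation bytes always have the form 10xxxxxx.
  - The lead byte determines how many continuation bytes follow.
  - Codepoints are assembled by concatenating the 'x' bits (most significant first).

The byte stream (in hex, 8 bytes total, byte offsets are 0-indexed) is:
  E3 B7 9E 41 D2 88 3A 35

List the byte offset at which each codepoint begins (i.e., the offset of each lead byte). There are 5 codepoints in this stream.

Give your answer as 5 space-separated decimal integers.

Byte[0]=E3: 3-byte lead, need 2 cont bytes. acc=0x3
Byte[1]=B7: continuation. acc=(acc<<6)|0x37=0xF7
Byte[2]=9E: continuation. acc=(acc<<6)|0x1E=0x3DDE
Completed: cp=U+3DDE (starts at byte 0)
Byte[3]=41: 1-byte ASCII. cp=U+0041
Byte[4]=D2: 2-byte lead, need 1 cont bytes. acc=0x12
Byte[5]=88: continuation. acc=(acc<<6)|0x08=0x488
Completed: cp=U+0488 (starts at byte 4)
Byte[6]=3A: 1-byte ASCII. cp=U+003A
Byte[7]=35: 1-byte ASCII. cp=U+0035

Answer: 0 3 4 6 7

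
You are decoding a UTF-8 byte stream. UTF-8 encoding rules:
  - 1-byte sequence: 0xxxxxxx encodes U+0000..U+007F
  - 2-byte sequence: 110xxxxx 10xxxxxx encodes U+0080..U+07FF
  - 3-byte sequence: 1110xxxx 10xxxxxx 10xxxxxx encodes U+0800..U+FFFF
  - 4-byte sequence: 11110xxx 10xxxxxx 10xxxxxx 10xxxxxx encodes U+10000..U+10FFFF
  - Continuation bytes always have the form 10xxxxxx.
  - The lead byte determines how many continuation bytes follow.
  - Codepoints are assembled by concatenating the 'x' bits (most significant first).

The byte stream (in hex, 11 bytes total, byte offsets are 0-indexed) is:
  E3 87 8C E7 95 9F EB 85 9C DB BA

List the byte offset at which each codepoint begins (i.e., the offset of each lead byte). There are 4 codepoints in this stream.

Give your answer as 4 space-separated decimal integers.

Byte[0]=E3: 3-byte lead, need 2 cont bytes. acc=0x3
Byte[1]=87: continuation. acc=(acc<<6)|0x07=0xC7
Byte[2]=8C: continuation. acc=(acc<<6)|0x0C=0x31CC
Completed: cp=U+31CC (starts at byte 0)
Byte[3]=E7: 3-byte lead, need 2 cont bytes. acc=0x7
Byte[4]=95: continuation. acc=(acc<<6)|0x15=0x1D5
Byte[5]=9F: continuation. acc=(acc<<6)|0x1F=0x755F
Completed: cp=U+755F (starts at byte 3)
Byte[6]=EB: 3-byte lead, need 2 cont bytes. acc=0xB
Byte[7]=85: continuation. acc=(acc<<6)|0x05=0x2C5
Byte[8]=9C: continuation. acc=(acc<<6)|0x1C=0xB15C
Completed: cp=U+B15C (starts at byte 6)
Byte[9]=DB: 2-byte lead, need 1 cont bytes. acc=0x1B
Byte[10]=BA: continuation. acc=(acc<<6)|0x3A=0x6FA
Completed: cp=U+06FA (starts at byte 9)

Answer: 0 3 6 9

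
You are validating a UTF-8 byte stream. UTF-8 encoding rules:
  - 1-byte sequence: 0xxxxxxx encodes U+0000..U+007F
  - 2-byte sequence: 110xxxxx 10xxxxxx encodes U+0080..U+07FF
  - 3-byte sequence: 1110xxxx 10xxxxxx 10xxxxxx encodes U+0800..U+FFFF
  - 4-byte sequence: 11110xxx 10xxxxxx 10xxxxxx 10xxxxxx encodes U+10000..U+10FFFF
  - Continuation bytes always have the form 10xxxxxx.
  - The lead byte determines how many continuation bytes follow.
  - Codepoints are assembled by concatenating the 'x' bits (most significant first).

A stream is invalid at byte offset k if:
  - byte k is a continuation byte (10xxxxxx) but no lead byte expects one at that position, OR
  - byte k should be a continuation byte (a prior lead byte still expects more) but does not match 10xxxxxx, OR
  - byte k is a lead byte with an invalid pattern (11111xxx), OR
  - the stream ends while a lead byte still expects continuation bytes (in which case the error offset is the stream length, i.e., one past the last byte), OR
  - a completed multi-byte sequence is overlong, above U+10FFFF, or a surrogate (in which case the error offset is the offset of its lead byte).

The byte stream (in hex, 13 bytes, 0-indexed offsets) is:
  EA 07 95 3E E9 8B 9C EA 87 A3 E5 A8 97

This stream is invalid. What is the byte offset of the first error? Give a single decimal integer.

Byte[0]=EA: 3-byte lead, need 2 cont bytes. acc=0xA
Byte[1]=07: expected 10xxxxxx continuation. INVALID

Answer: 1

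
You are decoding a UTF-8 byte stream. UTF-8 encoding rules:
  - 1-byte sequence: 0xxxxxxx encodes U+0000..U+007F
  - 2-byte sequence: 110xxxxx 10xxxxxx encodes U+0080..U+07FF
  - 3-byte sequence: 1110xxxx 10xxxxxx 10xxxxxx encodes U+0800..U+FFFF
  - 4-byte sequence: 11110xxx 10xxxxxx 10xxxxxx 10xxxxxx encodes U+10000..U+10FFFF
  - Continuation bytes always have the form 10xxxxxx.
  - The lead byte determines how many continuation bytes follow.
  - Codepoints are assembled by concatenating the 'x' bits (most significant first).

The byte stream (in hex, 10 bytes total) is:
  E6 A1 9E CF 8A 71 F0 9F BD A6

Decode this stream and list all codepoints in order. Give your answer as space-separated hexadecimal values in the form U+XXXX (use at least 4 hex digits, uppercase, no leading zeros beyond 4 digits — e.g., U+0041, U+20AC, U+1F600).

Byte[0]=E6: 3-byte lead, need 2 cont bytes. acc=0x6
Byte[1]=A1: continuation. acc=(acc<<6)|0x21=0x1A1
Byte[2]=9E: continuation. acc=(acc<<6)|0x1E=0x685E
Completed: cp=U+685E (starts at byte 0)
Byte[3]=CF: 2-byte lead, need 1 cont bytes. acc=0xF
Byte[4]=8A: continuation. acc=(acc<<6)|0x0A=0x3CA
Completed: cp=U+03CA (starts at byte 3)
Byte[5]=71: 1-byte ASCII. cp=U+0071
Byte[6]=F0: 4-byte lead, need 3 cont bytes. acc=0x0
Byte[7]=9F: continuation. acc=(acc<<6)|0x1F=0x1F
Byte[8]=BD: continuation. acc=(acc<<6)|0x3D=0x7FD
Byte[9]=A6: continuation. acc=(acc<<6)|0x26=0x1FF66
Completed: cp=U+1FF66 (starts at byte 6)

Answer: U+685E U+03CA U+0071 U+1FF66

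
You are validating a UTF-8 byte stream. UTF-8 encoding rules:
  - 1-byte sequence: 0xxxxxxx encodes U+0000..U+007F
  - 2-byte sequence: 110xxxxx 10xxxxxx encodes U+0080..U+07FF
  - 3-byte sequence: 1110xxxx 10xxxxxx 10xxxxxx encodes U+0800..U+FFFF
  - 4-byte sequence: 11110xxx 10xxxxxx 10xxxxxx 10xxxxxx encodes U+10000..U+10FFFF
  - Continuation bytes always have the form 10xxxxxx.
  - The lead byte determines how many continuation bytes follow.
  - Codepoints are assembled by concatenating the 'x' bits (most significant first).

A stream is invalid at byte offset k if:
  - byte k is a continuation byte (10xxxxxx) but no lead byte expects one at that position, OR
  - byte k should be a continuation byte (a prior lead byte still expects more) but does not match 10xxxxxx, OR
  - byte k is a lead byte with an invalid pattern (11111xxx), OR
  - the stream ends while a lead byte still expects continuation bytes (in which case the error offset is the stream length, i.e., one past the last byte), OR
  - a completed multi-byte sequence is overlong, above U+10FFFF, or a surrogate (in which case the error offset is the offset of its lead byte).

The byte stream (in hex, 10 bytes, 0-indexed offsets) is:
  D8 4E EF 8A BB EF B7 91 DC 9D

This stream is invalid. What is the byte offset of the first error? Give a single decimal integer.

Answer: 1

Derivation:
Byte[0]=D8: 2-byte lead, need 1 cont bytes. acc=0x18
Byte[1]=4E: expected 10xxxxxx continuation. INVALID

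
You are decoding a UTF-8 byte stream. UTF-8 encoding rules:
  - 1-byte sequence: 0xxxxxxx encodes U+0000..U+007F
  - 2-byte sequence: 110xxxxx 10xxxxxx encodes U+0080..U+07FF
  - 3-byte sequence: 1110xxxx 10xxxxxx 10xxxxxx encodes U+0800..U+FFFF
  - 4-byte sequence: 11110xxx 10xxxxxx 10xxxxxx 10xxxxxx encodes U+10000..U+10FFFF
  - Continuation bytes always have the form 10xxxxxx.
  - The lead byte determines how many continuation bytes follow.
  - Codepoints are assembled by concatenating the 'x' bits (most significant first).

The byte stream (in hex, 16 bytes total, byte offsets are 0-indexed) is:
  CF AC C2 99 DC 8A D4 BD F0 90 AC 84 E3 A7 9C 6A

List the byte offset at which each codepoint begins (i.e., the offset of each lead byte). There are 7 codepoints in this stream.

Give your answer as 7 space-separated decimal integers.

Answer: 0 2 4 6 8 12 15

Derivation:
Byte[0]=CF: 2-byte lead, need 1 cont bytes. acc=0xF
Byte[1]=AC: continuation. acc=(acc<<6)|0x2C=0x3EC
Completed: cp=U+03EC (starts at byte 0)
Byte[2]=C2: 2-byte lead, need 1 cont bytes. acc=0x2
Byte[3]=99: continuation. acc=(acc<<6)|0x19=0x99
Completed: cp=U+0099 (starts at byte 2)
Byte[4]=DC: 2-byte lead, need 1 cont bytes. acc=0x1C
Byte[5]=8A: continuation. acc=(acc<<6)|0x0A=0x70A
Completed: cp=U+070A (starts at byte 4)
Byte[6]=D4: 2-byte lead, need 1 cont bytes. acc=0x14
Byte[7]=BD: continuation. acc=(acc<<6)|0x3D=0x53D
Completed: cp=U+053D (starts at byte 6)
Byte[8]=F0: 4-byte lead, need 3 cont bytes. acc=0x0
Byte[9]=90: continuation. acc=(acc<<6)|0x10=0x10
Byte[10]=AC: continuation. acc=(acc<<6)|0x2C=0x42C
Byte[11]=84: continuation. acc=(acc<<6)|0x04=0x10B04
Completed: cp=U+10B04 (starts at byte 8)
Byte[12]=E3: 3-byte lead, need 2 cont bytes. acc=0x3
Byte[13]=A7: continuation. acc=(acc<<6)|0x27=0xE7
Byte[14]=9C: continuation. acc=(acc<<6)|0x1C=0x39DC
Completed: cp=U+39DC (starts at byte 12)
Byte[15]=6A: 1-byte ASCII. cp=U+006A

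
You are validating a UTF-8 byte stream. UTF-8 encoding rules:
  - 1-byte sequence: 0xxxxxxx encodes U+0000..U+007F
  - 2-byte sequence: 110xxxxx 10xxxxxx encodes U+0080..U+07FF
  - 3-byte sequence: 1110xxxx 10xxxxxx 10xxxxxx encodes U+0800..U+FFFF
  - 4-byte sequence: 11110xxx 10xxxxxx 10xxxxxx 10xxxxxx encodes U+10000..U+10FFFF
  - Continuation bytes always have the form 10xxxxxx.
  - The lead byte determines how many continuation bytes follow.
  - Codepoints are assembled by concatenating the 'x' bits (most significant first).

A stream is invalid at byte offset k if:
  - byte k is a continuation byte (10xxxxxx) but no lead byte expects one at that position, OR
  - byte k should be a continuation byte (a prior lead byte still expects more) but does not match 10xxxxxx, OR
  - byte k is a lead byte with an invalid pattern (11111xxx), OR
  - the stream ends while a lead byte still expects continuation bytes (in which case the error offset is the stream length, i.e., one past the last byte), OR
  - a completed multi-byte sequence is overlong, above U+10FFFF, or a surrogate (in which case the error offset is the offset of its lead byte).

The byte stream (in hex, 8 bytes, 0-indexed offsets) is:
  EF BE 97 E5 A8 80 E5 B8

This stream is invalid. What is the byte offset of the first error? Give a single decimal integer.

Answer: 8

Derivation:
Byte[0]=EF: 3-byte lead, need 2 cont bytes. acc=0xF
Byte[1]=BE: continuation. acc=(acc<<6)|0x3E=0x3FE
Byte[2]=97: continuation. acc=(acc<<6)|0x17=0xFF97
Completed: cp=U+FF97 (starts at byte 0)
Byte[3]=E5: 3-byte lead, need 2 cont bytes. acc=0x5
Byte[4]=A8: continuation. acc=(acc<<6)|0x28=0x168
Byte[5]=80: continuation. acc=(acc<<6)|0x00=0x5A00
Completed: cp=U+5A00 (starts at byte 3)
Byte[6]=E5: 3-byte lead, need 2 cont bytes. acc=0x5
Byte[7]=B8: continuation. acc=(acc<<6)|0x38=0x178
Byte[8]: stream ended, expected continuation. INVALID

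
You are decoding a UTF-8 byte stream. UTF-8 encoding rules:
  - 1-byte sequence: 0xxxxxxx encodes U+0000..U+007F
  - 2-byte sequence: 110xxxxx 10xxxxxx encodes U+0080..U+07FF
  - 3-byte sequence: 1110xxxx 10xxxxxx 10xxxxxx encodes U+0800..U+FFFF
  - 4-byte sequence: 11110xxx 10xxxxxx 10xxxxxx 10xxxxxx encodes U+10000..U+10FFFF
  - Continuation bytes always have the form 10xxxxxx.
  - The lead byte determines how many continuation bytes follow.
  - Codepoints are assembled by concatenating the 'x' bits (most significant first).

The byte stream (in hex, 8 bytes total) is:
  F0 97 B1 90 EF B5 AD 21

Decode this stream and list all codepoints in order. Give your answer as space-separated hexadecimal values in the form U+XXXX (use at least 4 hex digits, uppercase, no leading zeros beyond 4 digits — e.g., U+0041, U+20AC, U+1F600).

Answer: U+17C50 U+FD6D U+0021

Derivation:
Byte[0]=F0: 4-byte lead, need 3 cont bytes. acc=0x0
Byte[1]=97: continuation. acc=(acc<<6)|0x17=0x17
Byte[2]=B1: continuation. acc=(acc<<6)|0x31=0x5F1
Byte[3]=90: continuation. acc=(acc<<6)|0x10=0x17C50
Completed: cp=U+17C50 (starts at byte 0)
Byte[4]=EF: 3-byte lead, need 2 cont bytes. acc=0xF
Byte[5]=B5: continuation. acc=(acc<<6)|0x35=0x3F5
Byte[6]=AD: continuation. acc=(acc<<6)|0x2D=0xFD6D
Completed: cp=U+FD6D (starts at byte 4)
Byte[7]=21: 1-byte ASCII. cp=U+0021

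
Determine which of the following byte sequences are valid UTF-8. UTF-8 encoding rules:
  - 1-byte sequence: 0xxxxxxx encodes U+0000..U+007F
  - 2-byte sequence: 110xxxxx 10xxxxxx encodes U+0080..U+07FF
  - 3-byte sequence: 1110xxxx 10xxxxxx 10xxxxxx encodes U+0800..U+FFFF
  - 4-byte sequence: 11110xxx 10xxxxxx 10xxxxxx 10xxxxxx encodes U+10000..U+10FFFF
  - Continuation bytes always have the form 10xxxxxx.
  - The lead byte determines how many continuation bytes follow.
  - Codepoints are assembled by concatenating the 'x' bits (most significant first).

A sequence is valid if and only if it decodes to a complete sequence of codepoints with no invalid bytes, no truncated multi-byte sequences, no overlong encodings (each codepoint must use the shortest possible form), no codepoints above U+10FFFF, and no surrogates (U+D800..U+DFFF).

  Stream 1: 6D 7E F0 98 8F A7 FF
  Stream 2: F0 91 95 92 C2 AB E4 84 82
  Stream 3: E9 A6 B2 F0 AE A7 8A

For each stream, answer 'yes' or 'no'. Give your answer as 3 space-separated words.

Stream 1: error at byte offset 6. INVALID
Stream 2: decodes cleanly. VALID
Stream 3: decodes cleanly. VALID

Answer: no yes yes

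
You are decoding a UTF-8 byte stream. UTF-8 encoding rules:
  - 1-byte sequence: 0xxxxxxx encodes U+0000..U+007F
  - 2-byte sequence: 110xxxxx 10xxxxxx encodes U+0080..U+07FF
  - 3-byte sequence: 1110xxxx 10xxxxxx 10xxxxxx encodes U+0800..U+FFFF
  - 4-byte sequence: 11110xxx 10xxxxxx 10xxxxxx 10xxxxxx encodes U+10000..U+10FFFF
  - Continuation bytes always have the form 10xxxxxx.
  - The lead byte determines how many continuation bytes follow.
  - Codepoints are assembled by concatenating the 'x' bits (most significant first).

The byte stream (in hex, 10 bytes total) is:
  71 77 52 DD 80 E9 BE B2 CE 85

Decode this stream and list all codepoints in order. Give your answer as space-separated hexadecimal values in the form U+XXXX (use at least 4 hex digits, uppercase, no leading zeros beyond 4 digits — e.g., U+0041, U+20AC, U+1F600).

Byte[0]=71: 1-byte ASCII. cp=U+0071
Byte[1]=77: 1-byte ASCII. cp=U+0077
Byte[2]=52: 1-byte ASCII. cp=U+0052
Byte[3]=DD: 2-byte lead, need 1 cont bytes. acc=0x1D
Byte[4]=80: continuation. acc=(acc<<6)|0x00=0x740
Completed: cp=U+0740 (starts at byte 3)
Byte[5]=E9: 3-byte lead, need 2 cont bytes. acc=0x9
Byte[6]=BE: continuation. acc=(acc<<6)|0x3E=0x27E
Byte[7]=B2: continuation. acc=(acc<<6)|0x32=0x9FB2
Completed: cp=U+9FB2 (starts at byte 5)
Byte[8]=CE: 2-byte lead, need 1 cont bytes. acc=0xE
Byte[9]=85: continuation. acc=(acc<<6)|0x05=0x385
Completed: cp=U+0385 (starts at byte 8)

Answer: U+0071 U+0077 U+0052 U+0740 U+9FB2 U+0385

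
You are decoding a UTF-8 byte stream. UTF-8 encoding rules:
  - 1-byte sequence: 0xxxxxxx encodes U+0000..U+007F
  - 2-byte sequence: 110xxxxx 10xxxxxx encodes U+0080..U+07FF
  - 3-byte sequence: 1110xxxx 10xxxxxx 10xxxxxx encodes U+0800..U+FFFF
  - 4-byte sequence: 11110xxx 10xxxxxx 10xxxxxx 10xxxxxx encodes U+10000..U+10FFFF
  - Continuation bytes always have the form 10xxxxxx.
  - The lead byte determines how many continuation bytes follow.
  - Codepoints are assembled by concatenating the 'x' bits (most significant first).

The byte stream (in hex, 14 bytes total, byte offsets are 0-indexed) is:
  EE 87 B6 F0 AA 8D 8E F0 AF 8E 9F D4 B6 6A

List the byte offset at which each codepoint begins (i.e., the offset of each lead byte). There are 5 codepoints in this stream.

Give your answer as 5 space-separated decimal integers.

Answer: 0 3 7 11 13

Derivation:
Byte[0]=EE: 3-byte lead, need 2 cont bytes. acc=0xE
Byte[1]=87: continuation. acc=(acc<<6)|0x07=0x387
Byte[2]=B6: continuation. acc=(acc<<6)|0x36=0xE1F6
Completed: cp=U+E1F6 (starts at byte 0)
Byte[3]=F0: 4-byte lead, need 3 cont bytes. acc=0x0
Byte[4]=AA: continuation. acc=(acc<<6)|0x2A=0x2A
Byte[5]=8D: continuation. acc=(acc<<6)|0x0D=0xA8D
Byte[6]=8E: continuation. acc=(acc<<6)|0x0E=0x2A34E
Completed: cp=U+2A34E (starts at byte 3)
Byte[7]=F0: 4-byte lead, need 3 cont bytes. acc=0x0
Byte[8]=AF: continuation. acc=(acc<<6)|0x2F=0x2F
Byte[9]=8E: continuation. acc=(acc<<6)|0x0E=0xBCE
Byte[10]=9F: continuation. acc=(acc<<6)|0x1F=0x2F39F
Completed: cp=U+2F39F (starts at byte 7)
Byte[11]=D4: 2-byte lead, need 1 cont bytes. acc=0x14
Byte[12]=B6: continuation. acc=(acc<<6)|0x36=0x536
Completed: cp=U+0536 (starts at byte 11)
Byte[13]=6A: 1-byte ASCII. cp=U+006A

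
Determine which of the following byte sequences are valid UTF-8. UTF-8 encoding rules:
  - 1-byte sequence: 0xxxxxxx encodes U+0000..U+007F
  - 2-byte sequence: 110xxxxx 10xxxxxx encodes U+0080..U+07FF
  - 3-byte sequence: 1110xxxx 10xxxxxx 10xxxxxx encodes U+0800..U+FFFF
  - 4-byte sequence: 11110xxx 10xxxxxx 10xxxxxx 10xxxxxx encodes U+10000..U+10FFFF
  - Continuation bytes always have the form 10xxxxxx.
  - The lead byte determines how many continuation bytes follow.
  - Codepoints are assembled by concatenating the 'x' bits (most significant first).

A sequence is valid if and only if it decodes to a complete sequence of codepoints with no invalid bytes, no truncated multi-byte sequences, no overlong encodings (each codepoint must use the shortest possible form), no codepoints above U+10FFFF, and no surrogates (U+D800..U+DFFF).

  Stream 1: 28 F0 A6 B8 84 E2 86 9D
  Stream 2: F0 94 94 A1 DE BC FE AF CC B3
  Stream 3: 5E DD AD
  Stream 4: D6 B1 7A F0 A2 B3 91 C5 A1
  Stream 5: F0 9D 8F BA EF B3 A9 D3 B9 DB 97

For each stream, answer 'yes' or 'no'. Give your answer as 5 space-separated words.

Answer: yes no yes yes yes

Derivation:
Stream 1: decodes cleanly. VALID
Stream 2: error at byte offset 6. INVALID
Stream 3: decodes cleanly. VALID
Stream 4: decodes cleanly. VALID
Stream 5: decodes cleanly. VALID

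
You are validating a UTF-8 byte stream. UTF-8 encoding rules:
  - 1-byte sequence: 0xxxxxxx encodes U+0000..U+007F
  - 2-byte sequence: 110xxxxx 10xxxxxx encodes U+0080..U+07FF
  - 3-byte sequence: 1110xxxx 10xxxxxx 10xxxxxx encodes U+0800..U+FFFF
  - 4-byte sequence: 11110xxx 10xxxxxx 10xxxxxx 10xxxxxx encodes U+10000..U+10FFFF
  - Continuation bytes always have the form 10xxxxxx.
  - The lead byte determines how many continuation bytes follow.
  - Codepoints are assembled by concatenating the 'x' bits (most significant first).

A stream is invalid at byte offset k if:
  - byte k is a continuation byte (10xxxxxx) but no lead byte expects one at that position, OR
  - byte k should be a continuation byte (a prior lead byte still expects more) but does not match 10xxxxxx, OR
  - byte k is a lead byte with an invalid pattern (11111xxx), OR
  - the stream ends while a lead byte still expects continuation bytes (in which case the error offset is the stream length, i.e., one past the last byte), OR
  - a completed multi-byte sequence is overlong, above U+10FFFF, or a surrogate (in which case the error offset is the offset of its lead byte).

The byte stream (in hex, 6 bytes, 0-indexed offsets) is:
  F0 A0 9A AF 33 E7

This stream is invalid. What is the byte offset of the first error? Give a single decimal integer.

Answer: 6

Derivation:
Byte[0]=F0: 4-byte lead, need 3 cont bytes. acc=0x0
Byte[1]=A0: continuation. acc=(acc<<6)|0x20=0x20
Byte[2]=9A: continuation. acc=(acc<<6)|0x1A=0x81A
Byte[3]=AF: continuation. acc=(acc<<6)|0x2F=0x206AF
Completed: cp=U+206AF (starts at byte 0)
Byte[4]=33: 1-byte ASCII. cp=U+0033
Byte[5]=E7: 3-byte lead, need 2 cont bytes. acc=0x7
Byte[6]: stream ended, expected continuation. INVALID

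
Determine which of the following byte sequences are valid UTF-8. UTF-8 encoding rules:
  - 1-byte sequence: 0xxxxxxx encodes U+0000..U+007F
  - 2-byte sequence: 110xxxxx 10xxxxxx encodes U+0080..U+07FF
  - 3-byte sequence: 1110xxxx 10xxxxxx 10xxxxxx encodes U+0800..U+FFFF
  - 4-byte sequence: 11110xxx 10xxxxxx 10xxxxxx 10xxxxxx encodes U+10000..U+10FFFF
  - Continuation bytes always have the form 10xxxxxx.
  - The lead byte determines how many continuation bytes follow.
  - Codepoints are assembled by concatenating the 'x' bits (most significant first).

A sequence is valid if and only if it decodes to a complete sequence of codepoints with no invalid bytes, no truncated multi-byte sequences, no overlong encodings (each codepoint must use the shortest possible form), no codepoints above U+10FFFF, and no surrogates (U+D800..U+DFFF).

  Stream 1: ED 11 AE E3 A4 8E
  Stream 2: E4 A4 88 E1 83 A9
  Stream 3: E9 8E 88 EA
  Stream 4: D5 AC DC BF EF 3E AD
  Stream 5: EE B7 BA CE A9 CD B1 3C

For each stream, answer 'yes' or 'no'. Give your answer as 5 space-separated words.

Answer: no yes no no yes

Derivation:
Stream 1: error at byte offset 1. INVALID
Stream 2: decodes cleanly. VALID
Stream 3: error at byte offset 4. INVALID
Stream 4: error at byte offset 5. INVALID
Stream 5: decodes cleanly. VALID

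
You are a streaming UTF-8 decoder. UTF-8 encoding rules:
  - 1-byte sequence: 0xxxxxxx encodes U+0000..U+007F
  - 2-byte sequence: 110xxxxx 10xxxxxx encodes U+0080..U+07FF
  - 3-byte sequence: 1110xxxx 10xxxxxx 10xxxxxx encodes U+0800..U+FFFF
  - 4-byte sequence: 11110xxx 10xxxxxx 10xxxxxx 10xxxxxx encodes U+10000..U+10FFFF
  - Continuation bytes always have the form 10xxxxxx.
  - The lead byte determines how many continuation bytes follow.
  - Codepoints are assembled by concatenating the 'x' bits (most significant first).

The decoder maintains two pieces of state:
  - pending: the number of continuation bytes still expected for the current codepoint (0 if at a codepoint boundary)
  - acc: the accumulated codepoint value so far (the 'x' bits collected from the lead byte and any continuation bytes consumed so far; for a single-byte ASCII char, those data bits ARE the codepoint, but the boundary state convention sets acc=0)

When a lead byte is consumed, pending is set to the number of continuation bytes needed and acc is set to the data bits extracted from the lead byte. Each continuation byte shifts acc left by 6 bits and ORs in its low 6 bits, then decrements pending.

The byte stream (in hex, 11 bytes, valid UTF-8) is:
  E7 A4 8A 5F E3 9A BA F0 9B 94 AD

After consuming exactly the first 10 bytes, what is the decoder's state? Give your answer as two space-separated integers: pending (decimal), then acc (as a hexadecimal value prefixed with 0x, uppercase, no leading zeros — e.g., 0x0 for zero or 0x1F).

Byte[0]=E7: 3-byte lead. pending=2, acc=0x7
Byte[1]=A4: continuation. acc=(acc<<6)|0x24=0x1E4, pending=1
Byte[2]=8A: continuation. acc=(acc<<6)|0x0A=0x790A, pending=0
Byte[3]=5F: 1-byte. pending=0, acc=0x0
Byte[4]=E3: 3-byte lead. pending=2, acc=0x3
Byte[5]=9A: continuation. acc=(acc<<6)|0x1A=0xDA, pending=1
Byte[6]=BA: continuation. acc=(acc<<6)|0x3A=0x36BA, pending=0
Byte[7]=F0: 4-byte lead. pending=3, acc=0x0
Byte[8]=9B: continuation. acc=(acc<<6)|0x1B=0x1B, pending=2
Byte[9]=94: continuation. acc=(acc<<6)|0x14=0x6D4, pending=1

Answer: 1 0x6D4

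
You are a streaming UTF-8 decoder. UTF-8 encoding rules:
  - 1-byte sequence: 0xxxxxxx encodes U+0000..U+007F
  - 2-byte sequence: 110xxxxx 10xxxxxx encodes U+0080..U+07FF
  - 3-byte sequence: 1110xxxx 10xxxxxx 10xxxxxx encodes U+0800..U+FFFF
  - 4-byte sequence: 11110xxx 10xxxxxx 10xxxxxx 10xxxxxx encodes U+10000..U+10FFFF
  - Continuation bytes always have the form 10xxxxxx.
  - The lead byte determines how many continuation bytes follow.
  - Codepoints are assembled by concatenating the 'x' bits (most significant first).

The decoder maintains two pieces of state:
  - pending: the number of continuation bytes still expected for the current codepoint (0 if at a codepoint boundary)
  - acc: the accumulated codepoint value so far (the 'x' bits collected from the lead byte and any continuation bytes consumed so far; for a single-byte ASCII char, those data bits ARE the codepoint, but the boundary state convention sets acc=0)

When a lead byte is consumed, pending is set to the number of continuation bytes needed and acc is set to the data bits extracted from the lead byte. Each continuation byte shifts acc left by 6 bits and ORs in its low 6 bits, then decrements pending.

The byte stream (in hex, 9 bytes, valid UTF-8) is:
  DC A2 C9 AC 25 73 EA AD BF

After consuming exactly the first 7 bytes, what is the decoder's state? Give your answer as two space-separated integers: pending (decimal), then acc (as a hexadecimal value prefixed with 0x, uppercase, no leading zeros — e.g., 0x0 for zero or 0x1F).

Answer: 2 0xA

Derivation:
Byte[0]=DC: 2-byte lead. pending=1, acc=0x1C
Byte[1]=A2: continuation. acc=(acc<<6)|0x22=0x722, pending=0
Byte[2]=C9: 2-byte lead. pending=1, acc=0x9
Byte[3]=AC: continuation. acc=(acc<<6)|0x2C=0x26C, pending=0
Byte[4]=25: 1-byte. pending=0, acc=0x0
Byte[5]=73: 1-byte. pending=0, acc=0x0
Byte[6]=EA: 3-byte lead. pending=2, acc=0xA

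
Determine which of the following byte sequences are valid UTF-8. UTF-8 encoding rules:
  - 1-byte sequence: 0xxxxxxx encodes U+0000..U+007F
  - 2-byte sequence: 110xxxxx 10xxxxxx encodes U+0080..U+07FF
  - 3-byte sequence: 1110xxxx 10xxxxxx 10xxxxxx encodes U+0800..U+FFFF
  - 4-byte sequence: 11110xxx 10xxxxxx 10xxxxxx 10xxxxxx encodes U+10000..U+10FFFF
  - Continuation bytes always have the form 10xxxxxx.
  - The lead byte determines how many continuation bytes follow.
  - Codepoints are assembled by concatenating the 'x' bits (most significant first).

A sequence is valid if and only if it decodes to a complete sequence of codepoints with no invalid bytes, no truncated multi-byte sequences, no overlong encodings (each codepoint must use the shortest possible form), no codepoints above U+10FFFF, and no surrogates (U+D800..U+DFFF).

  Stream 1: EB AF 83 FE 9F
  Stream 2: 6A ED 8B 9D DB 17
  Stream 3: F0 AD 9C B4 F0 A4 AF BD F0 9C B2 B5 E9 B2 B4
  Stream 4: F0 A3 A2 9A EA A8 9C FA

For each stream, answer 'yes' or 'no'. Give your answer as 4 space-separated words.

Stream 1: error at byte offset 3. INVALID
Stream 2: error at byte offset 5. INVALID
Stream 3: decodes cleanly. VALID
Stream 4: error at byte offset 7. INVALID

Answer: no no yes no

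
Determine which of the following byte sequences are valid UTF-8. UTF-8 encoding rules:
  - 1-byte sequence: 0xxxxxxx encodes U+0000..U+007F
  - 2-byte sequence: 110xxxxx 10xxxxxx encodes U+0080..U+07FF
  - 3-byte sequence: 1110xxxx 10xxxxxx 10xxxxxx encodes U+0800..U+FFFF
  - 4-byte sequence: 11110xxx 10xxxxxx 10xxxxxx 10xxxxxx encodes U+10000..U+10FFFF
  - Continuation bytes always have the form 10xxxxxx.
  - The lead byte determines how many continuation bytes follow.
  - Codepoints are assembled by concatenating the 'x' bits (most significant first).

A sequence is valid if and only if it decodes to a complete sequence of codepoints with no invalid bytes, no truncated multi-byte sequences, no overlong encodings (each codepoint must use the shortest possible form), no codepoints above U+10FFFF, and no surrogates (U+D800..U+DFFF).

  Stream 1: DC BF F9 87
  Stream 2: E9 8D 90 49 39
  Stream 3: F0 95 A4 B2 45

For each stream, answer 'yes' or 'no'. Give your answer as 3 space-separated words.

Stream 1: error at byte offset 2. INVALID
Stream 2: decodes cleanly. VALID
Stream 3: decodes cleanly. VALID

Answer: no yes yes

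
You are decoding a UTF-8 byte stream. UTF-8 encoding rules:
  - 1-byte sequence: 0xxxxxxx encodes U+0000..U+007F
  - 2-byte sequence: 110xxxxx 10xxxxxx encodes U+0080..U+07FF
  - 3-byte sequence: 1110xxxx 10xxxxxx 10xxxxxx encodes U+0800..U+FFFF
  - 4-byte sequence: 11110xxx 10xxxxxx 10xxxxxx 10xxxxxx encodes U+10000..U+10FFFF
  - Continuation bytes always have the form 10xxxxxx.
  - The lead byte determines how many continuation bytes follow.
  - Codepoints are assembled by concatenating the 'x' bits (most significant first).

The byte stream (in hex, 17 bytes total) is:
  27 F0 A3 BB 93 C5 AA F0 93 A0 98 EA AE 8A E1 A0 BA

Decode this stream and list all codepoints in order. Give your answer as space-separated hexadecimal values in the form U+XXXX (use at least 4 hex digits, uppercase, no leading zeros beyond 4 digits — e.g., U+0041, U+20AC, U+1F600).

Answer: U+0027 U+23ED3 U+016A U+13818 U+AB8A U+183A

Derivation:
Byte[0]=27: 1-byte ASCII. cp=U+0027
Byte[1]=F0: 4-byte lead, need 3 cont bytes. acc=0x0
Byte[2]=A3: continuation. acc=(acc<<6)|0x23=0x23
Byte[3]=BB: continuation. acc=(acc<<6)|0x3B=0x8FB
Byte[4]=93: continuation. acc=(acc<<6)|0x13=0x23ED3
Completed: cp=U+23ED3 (starts at byte 1)
Byte[5]=C5: 2-byte lead, need 1 cont bytes. acc=0x5
Byte[6]=AA: continuation. acc=(acc<<6)|0x2A=0x16A
Completed: cp=U+016A (starts at byte 5)
Byte[7]=F0: 4-byte lead, need 3 cont bytes. acc=0x0
Byte[8]=93: continuation. acc=(acc<<6)|0x13=0x13
Byte[9]=A0: continuation. acc=(acc<<6)|0x20=0x4E0
Byte[10]=98: continuation. acc=(acc<<6)|0x18=0x13818
Completed: cp=U+13818 (starts at byte 7)
Byte[11]=EA: 3-byte lead, need 2 cont bytes. acc=0xA
Byte[12]=AE: continuation. acc=(acc<<6)|0x2E=0x2AE
Byte[13]=8A: continuation. acc=(acc<<6)|0x0A=0xAB8A
Completed: cp=U+AB8A (starts at byte 11)
Byte[14]=E1: 3-byte lead, need 2 cont bytes. acc=0x1
Byte[15]=A0: continuation. acc=(acc<<6)|0x20=0x60
Byte[16]=BA: continuation. acc=(acc<<6)|0x3A=0x183A
Completed: cp=U+183A (starts at byte 14)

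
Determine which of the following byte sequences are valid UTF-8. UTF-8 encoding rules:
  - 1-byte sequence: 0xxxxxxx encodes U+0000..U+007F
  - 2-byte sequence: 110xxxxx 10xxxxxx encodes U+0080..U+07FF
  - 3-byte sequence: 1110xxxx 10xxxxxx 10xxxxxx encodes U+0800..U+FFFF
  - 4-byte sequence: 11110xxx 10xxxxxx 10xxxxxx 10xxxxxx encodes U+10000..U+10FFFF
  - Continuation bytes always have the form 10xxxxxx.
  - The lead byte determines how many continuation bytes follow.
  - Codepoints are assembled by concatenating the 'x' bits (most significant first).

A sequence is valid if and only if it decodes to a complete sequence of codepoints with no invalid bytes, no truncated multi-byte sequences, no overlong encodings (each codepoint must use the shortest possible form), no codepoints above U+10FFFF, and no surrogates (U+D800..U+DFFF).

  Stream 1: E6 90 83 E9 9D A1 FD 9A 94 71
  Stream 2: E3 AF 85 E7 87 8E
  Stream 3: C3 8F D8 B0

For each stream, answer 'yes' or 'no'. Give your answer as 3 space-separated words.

Answer: no yes yes

Derivation:
Stream 1: error at byte offset 6. INVALID
Stream 2: decodes cleanly. VALID
Stream 3: decodes cleanly. VALID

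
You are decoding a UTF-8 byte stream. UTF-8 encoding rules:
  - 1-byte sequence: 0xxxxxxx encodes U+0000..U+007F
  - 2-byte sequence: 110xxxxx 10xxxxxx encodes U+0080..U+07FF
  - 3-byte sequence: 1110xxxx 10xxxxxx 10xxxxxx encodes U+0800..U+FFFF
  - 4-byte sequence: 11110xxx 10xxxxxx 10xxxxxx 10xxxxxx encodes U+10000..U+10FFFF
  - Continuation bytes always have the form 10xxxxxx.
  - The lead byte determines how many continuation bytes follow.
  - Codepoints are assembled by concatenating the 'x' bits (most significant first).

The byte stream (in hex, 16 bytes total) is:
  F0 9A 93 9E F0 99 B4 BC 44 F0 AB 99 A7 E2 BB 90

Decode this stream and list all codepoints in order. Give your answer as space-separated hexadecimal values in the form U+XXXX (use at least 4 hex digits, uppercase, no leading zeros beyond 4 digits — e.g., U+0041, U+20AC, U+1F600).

Byte[0]=F0: 4-byte lead, need 3 cont bytes. acc=0x0
Byte[1]=9A: continuation. acc=(acc<<6)|0x1A=0x1A
Byte[2]=93: continuation. acc=(acc<<6)|0x13=0x693
Byte[3]=9E: continuation. acc=(acc<<6)|0x1E=0x1A4DE
Completed: cp=U+1A4DE (starts at byte 0)
Byte[4]=F0: 4-byte lead, need 3 cont bytes. acc=0x0
Byte[5]=99: continuation. acc=(acc<<6)|0x19=0x19
Byte[6]=B4: continuation. acc=(acc<<6)|0x34=0x674
Byte[7]=BC: continuation. acc=(acc<<6)|0x3C=0x19D3C
Completed: cp=U+19D3C (starts at byte 4)
Byte[8]=44: 1-byte ASCII. cp=U+0044
Byte[9]=F0: 4-byte lead, need 3 cont bytes. acc=0x0
Byte[10]=AB: continuation. acc=(acc<<6)|0x2B=0x2B
Byte[11]=99: continuation. acc=(acc<<6)|0x19=0xAD9
Byte[12]=A7: continuation. acc=(acc<<6)|0x27=0x2B667
Completed: cp=U+2B667 (starts at byte 9)
Byte[13]=E2: 3-byte lead, need 2 cont bytes. acc=0x2
Byte[14]=BB: continuation. acc=(acc<<6)|0x3B=0xBB
Byte[15]=90: continuation. acc=(acc<<6)|0x10=0x2ED0
Completed: cp=U+2ED0 (starts at byte 13)

Answer: U+1A4DE U+19D3C U+0044 U+2B667 U+2ED0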